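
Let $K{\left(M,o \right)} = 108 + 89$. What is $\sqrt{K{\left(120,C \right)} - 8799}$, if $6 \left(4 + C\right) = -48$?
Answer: $i \sqrt{8602} \approx 92.747 i$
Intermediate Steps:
$C = -12$ ($C = -4 + \frac{1}{6} \left(-48\right) = -4 - 8 = -12$)
$K{\left(M,o \right)} = 197$
$\sqrt{K{\left(120,C \right)} - 8799} = \sqrt{197 - 8799} = \sqrt{-8602} = i \sqrt{8602}$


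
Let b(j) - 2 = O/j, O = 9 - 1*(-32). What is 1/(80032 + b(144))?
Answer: 144/11524937 ≈ 1.2495e-5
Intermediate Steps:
O = 41 (O = 9 + 32 = 41)
b(j) = 2 + 41/j
1/(80032 + b(144)) = 1/(80032 + (2 + 41/144)) = 1/(80032 + 329/144) = 1/(11524937/144) = 144/11524937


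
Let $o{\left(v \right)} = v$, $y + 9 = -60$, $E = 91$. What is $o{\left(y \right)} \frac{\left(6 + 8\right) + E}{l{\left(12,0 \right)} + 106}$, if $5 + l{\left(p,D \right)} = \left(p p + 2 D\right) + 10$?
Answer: $- \frac{483}{17} \approx -28.412$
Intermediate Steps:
$y = -69$ ($y = -9 - 60 = -69$)
$l{\left(p,D \right)} = 5 + p^{2} + 2 D$ ($l{\left(p,D \right)} = -5 + \left(\left(p p + 2 D\right) + 10\right) = -5 + \left(\left(p^{2} + 2 D\right) + 10\right) = -5 + \left(10 + p^{2} + 2 D\right) = 5 + p^{2} + 2 D$)
$o{\left(y \right)} \frac{\left(6 + 8\right) + E}{l{\left(12,0 \right)} + 106} = - 69 \frac{\left(6 + 8\right) + 91}{\left(5 + 12^{2} + 2 \cdot 0\right) + 106} = - 69 \frac{14 + 91}{\left(5 + 144 + 0\right) + 106} = - 69 \frac{105}{149 + 106} = - 69 \cdot \frac{105}{255} = - 69 \cdot 105 \cdot \frac{1}{255} = \left(-69\right) \frac{7}{17} = - \frac{483}{17}$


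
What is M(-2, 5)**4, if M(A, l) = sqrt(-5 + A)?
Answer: 49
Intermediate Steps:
M(-2, 5)**4 = (sqrt(-5 - 2))**4 = (sqrt(-7))**4 = (I*sqrt(7))**4 = 49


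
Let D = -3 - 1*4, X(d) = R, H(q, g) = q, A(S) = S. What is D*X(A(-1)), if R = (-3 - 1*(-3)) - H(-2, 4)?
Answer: -14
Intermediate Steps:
R = 2 (R = (-3 - 1*(-3)) - 1*(-2) = (-3 + 3) + 2 = 0 + 2 = 2)
X(d) = 2
D = -7 (D = -3 - 4 = -7)
D*X(A(-1)) = -7*2 = -14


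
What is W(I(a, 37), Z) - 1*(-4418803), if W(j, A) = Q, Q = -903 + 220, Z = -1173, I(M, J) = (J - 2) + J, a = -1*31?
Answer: 4418120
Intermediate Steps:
a = -31
I(M, J) = -2 + 2*J (I(M, J) = (-2 + J) + J = -2 + 2*J)
Q = -683
W(j, A) = -683
W(I(a, 37), Z) - 1*(-4418803) = -683 - 1*(-4418803) = -683 + 4418803 = 4418120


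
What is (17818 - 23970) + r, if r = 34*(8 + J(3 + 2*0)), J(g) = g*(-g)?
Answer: -6186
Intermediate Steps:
J(g) = -g²
r = -34 (r = 34*(8 - (3 + 2*0)²) = 34*(8 - (3 + 0)²) = 34*(8 - 1*3²) = 34*(8 - 1*9) = 34*(8 - 9) = 34*(-1) = -34)
(17818 - 23970) + r = (17818 - 23970) - 34 = -6152 - 34 = -6186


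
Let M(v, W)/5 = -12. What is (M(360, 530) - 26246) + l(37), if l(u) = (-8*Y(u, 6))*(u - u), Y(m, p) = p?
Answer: -26306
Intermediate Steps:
M(v, W) = -60 (M(v, W) = 5*(-12) = -60)
l(u) = 0 (l(u) = (-8*6)*(u - u) = -48*0 = 0)
(M(360, 530) - 26246) + l(37) = (-60 - 26246) + 0 = -26306 + 0 = -26306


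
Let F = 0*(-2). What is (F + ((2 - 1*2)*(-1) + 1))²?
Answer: 1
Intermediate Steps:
F = 0
(F + ((2 - 1*2)*(-1) + 1))² = (0 + ((2 - 1*2)*(-1) + 1))² = (0 + ((2 - 2)*(-1) + 1))² = (0 + (0*(-1) + 1))² = (0 + (0 + 1))² = (0 + 1)² = 1² = 1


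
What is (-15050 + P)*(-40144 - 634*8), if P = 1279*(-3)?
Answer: 853994592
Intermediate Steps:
P = -3837
(-15050 + P)*(-40144 - 634*8) = (-15050 - 3837)*(-40144 - 634*8) = -18887*(-40144 - 5072) = -18887*(-45216) = 853994592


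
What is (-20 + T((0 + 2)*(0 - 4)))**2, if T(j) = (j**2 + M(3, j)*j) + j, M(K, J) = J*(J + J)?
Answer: 976144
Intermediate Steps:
M(K, J) = 2*J**2 (M(K, J) = J*(2*J) = 2*J**2)
T(j) = j + j**2 + 2*j**3 (T(j) = (j**2 + (2*j**2)*j) + j = (j**2 + 2*j**3) + j = j + j**2 + 2*j**3)
(-20 + T((0 + 2)*(0 - 4)))**2 = (-20 + ((0 + 2)*(0 - 4))*(1 + (0 + 2)*(0 - 4) + 2*((0 + 2)*(0 - 4))**2))**2 = (-20 + (2*(-4))*(1 + 2*(-4) + 2*(2*(-4))**2))**2 = (-20 - 8*(1 - 8 + 2*(-8)**2))**2 = (-20 - 8*(1 - 8 + 2*64))**2 = (-20 - 8*(1 - 8 + 128))**2 = (-20 - 8*121)**2 = (-20 - 968)**2 = (-988)**2 = 976144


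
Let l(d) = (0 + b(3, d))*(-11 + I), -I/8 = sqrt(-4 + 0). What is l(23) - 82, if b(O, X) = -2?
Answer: -60 + 32*I ≈ -60.0 + 32.0*I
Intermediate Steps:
I = -16*I (I = -8*sqrt(-4 + 0) = -16*I ≈ -16.0*I)
l(d) = 22 + 32*I (l(d) = (0 - 2)*(-11 - 16*I) = -2*(-11 - 16*I) = 22 + 32*I)
l(23) - 82 = (22 + 32*I) - 82 = -60 + 32*I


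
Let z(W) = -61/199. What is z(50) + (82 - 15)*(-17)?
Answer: -226722/199 ≈ -1139.3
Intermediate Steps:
z(W) = -61/199 (z(W) = -61*1/199 = -61/199)
z(50) + (82 - 15)*(-17) = -61/199 + (82 - 15)*(-17) = -61/199 + 67*(-17) = -61/199 - 1139 = -226722/199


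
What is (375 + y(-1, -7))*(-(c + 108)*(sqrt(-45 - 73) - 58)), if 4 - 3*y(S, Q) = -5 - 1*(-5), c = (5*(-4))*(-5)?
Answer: 13620256/3 - 234832*I*sqrt(118)/3 ≈ 4.5401e+6 - 8.5031e+5*I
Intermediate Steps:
c = 100 (c = -20*(-5) = 100)
y(S, Q) = 4/3 (y(S, Q) = 4/3 - (-5 - 1*(-5))/3 = 4/3 - (-5 + 5)/3 = 4/3 - 1/3*0 = 4/3 + 0 = 4/3)
(375 + y(-1, -7))*(-(c + 108)*(sqrt(-45 - 73) - 58)) = (375 + 4/3)*(-(100 + 108)*(sqrt(-45 - 73) - 58)) = 1129*(-208*(sqrt(-118) - 58))/3 = 1129*(-208*(I*sqrt(118) - 58))/3 = 1129*(-208*(-58 + I*sqrt(118)))/3 = 1129*(-(-12064 + 208*I*sqrt(118)))/3 = 1129*(12064 - 208*I*sqrt(118))/3 = 13620256/3 - 234832*I*sqrt(118)/3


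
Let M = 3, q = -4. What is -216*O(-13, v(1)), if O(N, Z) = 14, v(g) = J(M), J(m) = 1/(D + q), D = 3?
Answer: -3024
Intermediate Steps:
J(m) = -1 (J(m) = 1/(3 - 4) = 1/(-1) = -1)
v(g) = -1
-216*O(-13, v(1)) = -216*14 = -3024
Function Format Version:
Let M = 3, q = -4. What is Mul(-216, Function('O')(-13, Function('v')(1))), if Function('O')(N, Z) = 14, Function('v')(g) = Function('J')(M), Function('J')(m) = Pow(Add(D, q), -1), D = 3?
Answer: -3024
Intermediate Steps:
Function('J')(m) = -1 (Function('J')(m) = Pow(Add(3, -4), -1) = Pow(-1, -1) = -1)
Function('v')(g) = -1
Mul(-216, Function('O')(-13, Function('v')(1))) = Mul(-216, 14) = -3024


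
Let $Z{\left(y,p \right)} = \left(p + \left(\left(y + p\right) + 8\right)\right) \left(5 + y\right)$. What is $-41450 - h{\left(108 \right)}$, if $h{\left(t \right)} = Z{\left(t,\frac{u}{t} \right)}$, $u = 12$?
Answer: $- \frac{491248}{9} \approx -54583.0$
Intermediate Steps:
$Z{\left(y,p \right)} = \left(5 + y\right) \left(8 + y + 2 p\right)$ ($Z{\left(y,p \right)} = \left(p + \left(\left(p + y\right) + 8\right)\right) \left(5 + y\right) = \left(p + \left(8 + p + y\right)\right) \left(5 + y\right) = \left(8 + y + 2 p\right) \left(5 + y\right) = \left(5 + y\right) \left(8 + y + 2 p\right)$)
$h{\left(t \right)} = 64 + t^{2} + 13 t + \frac{120}{t}$ ($h{\left(t \right)} = 40 + t^{2} + 10 \frac{12}{t} + 13 t + 2 \frac{12}{t} t = 40 + t^{2} + \frac{120}{t} + 13 t + 24 = 64 + t^{2} + 13 t + \frac{120}{t}$)
$-41450 - h{\left(108 \right)} = -41450 - \left(64 + 108^{2} + 13 \cdot 108 + \frac{120}{108}\right) = -41450 - \left(64 + 11664 + 1404 + 120 \cdot \frac{1}{108}\right) = -41450 - \left(64 + 11664 + 1404 + \frac{10}{9}\right) = -41450 - \frac{118198}{9} = - \frac{491248}{9}$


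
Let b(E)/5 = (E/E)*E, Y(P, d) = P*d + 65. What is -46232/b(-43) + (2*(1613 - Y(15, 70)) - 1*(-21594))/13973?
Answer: 650856586/3004195 ≈ 216.65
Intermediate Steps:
Y(P, d) = 65 + P*d
b(E) = 5*E (b(E) = 5*((E/E)*E) = 5*(1*E) = 5*E)
-46232/b(-43) + (2*(1613 - Y(15, 70)) - 1*(-21594))/13973 = -46232/(5*(-43)) + (2*(1613 - (65 + 15*70)) - 1*(-21594))/13973 = -46232/(-215) + (2*(1613 - (65 + 1050)) + 21594)*(1/13973) = -46232*(-1/215) + (2*(1613 - 1*1115) + 21594)*(1/13973) = 46232/215 + (2*(1613 - 1115) + 21594)*(1/13973) = 46232/215 + (2*498 + 21594)*(1/13973) = 46232/215 + (996 + 21594)*(1/13973) = 46232/215 + 22590*(1/13973) = 46232/215 + 22590/13973 = 650856586/3004195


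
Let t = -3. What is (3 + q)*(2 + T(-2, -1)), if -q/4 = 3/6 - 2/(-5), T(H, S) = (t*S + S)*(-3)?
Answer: 12/5 ≈ 2.4000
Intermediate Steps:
T(H, S) = 6*S (T(H, S) = (-3*S + S)*(-3) = -2*S*(-3) = 6*S)
q = -18/5 (q = -4*(3/6 - 2/(-5)) = -4*(3*(1/6) - 2*(-1/5)) = -4*(1/2 + 2/5) = -4*9/10 = -18/5 ≈ -3.6000)
(3 + q)*(2 + T(-2, -1)) = (3 - 18/5)*(2 + 6*(-1)) = -3*(2 - 6)/5 = -3/5*(-4) = 12/5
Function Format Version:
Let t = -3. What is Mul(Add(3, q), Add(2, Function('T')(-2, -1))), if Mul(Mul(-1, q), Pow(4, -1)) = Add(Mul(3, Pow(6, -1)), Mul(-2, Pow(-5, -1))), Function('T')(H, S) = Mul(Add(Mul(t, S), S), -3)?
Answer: Rational(12, 5) ≈ 2.4000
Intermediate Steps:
Function('T')(H, S) = Mul(6, S) (Function('T')(H, S) = Mul(Add(Mul(-3, S), S), -3) = Mul(Mul(-2, S), -3) = Mul(6, S))
q = Rational(-18, 5) (q = Mul(-4, Add(Mul(3, Pow(6, -1)), Mul(-2, Pow(-5, -1)))) = Mul(-4, Add(Mul(3, Rational(1, 6)), Mul(-2, Rational(-1, 5)))) = Mul(-4, Add(Rational(1, 2), Rational(2, 5))) = Mul(-4, Rational(9, 10)) = Rational(-18, 5) ≈ -3.6000)
Mul(Add(3, q), Add(2, Function('T')(-2, -1))) = Mul(Add(3, Rational(-18, 5)), Add(2, Mul(6, -1))) = Mul(Rational(-3, 5), Add(2, -6)) = Mul(Rational(-3, 5), -4) = Rational(12, 5)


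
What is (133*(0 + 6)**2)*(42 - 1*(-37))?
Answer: 378252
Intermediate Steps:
(133*(0 + 6)**2)*(42 - 1*(-37)) = (133*6**2)*(42 + 37) = (133*36)*79 = 4788*79 = 378252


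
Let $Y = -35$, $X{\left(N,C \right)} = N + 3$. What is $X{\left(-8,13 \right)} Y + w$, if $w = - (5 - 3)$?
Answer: $173$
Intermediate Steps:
$X{\left(N,C \right)} = 3 + N$
$w = -2$ ($w = \left(-1\right) 2 = -2$)
$X{\left(-8,13 \right)} Y + w = \left(3 - 8\right) \left(-35\right) - 2 = \left(-5\right) \left(-35\right) - 2 = 175 - 2 = 173$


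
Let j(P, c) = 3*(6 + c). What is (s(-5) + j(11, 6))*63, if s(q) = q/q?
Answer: 2331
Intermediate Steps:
j(P, c) = 18 + 3*c
s(q) = 1
(s(-5) + j(11, 6))*63 = (1 + (18 + 3*6))*63 = (1 + (18 + 18))*63 = (1 + 36)*63 = 37*63 = 2331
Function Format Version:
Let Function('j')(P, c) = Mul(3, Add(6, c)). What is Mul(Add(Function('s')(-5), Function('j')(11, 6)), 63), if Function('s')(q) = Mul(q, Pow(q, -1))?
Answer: 2331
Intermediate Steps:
Function('j')(P, c) = Add(18, Mul(3, c))
Function('s')(q) = 1
Mul(Add(Function('s')(-5), Function('j')(11, 6)), 63) = Mul(Add(1, Add(18, Mul(3, 6))), 63) = Mul(Add(1, Add(18, 18)), 63) = Mul(Add(1, 36), 63) = Mul(37, 63) = 2331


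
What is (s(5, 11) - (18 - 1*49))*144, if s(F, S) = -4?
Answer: 3888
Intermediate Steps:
(s(5, 11) - (18 - 1*49))*144 = (-4 - (18 - 1*49))*144 = (-4 - (18 - 49))*144 = (-4 - 1*(-31))*144 = (-4 + 31)*144 = 27*144 = 3888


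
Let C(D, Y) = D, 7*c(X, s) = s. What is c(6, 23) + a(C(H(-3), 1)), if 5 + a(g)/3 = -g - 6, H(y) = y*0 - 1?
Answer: -187/7 ≈ -26.714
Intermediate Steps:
c(X, s) = s/7
H(y) = -1 (H(y) = 0 - 1 = -1)
a(g) = -33 - 3*g (a(g) = -15 + 3*(-g - 6) = -15 + 3*(-6 - g) = -15 + (-18 - 3*g) = -33 - 3*g)
c(6, 23) + a(C(H(-3), 1)) = (⅐)*23 + (-33 - 3*(-1)) = 23/7 + (-33 + 3) = 23/7 - 30 = -187/7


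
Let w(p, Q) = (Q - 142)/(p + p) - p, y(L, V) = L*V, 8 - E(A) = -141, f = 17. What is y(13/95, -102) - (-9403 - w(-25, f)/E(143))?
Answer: 265809007/28310 ≈ 9389.2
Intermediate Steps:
E(A) = 149 (E(A) = 8 - 1*(-141) = 8 + 141 = 149)
w(p, Q) = -p + (-142 + Q)/(2*p) (w(p, Q) = (-142 + Q)/((2*p)) - p = (-142 + Q)*(1/(2*p)) - p = (-142 + Q)/(2*p) - p = -p + (-142 + Q)/(2*p))
y(13/95, -102) - (-9403 - w(-25, f)/E(143)) = (13/95)*(-102) - (-9403 - (-71 + (½)*17 - 1*(-25)²)/(-25)/149) = (13*(1/95))*(-102) - (-9403 - (-(-71 + 17/2 - 1*625)/25)/149) = (13/95)*(-102) - (-9403 - (-(-71 + 17/2 - 625)/25)/149) = -1326/95 - (-9403 - (-1/25*(-1375/2))/149) = -1326/95 - (-9403 - 55/(2*149)) = -1326/95 - (-9403 - 1*55/298) = -1326/95 - (-9403 - 55/298) = -1326/95 - 1*(-2802149/298) = -1326/95 + 2802149/298 = 265809007/28310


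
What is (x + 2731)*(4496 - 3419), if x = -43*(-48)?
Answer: 5164215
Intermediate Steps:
x = 2064
(x + 2731)*(4496 - 3419) = (2064 + 2731)*(4496 - 3419) = 4795*1077 = 5164215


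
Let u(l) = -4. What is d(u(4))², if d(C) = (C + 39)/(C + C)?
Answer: 1225/64 ≈ 19.141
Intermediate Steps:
d(C) = (39 + C)/(2*C) (d(C) = (39 + C)/((2*C)) = (39 + C)*(1/(2*C)) = (39 + C)/(2*C))
d(u(4))² = ((½)*(39 - 4)/(-4))² = ((½)*(-¼)*35)² = (-35/8)² = 1225/64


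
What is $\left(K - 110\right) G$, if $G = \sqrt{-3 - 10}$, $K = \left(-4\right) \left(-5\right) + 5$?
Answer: $- 85 i \sqrt{13} \approx - 306.47 i$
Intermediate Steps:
$K = 25$ ($K = 20 + 5 = 25$)
$G = i \sqrt{13}$ ($G = \sqrt{-13} = i \sqrt{13} \approx 3.6056 i$)
$\left(K - 110\right) G = \left(25 - 110\right) i \sqrt{13} = - 85 i \sqrt{13}$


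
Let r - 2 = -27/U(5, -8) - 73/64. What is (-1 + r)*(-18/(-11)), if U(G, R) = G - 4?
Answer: -15633/352 ≈ -44.412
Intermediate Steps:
U(G, R) = -4 + G
r = -1673/64 (r = 2 + (-27/(-4 + 5) - 73/64) = 2 + (-27/1 - 73*1/64) = 2 + (-27*1 - 73/64) = 2 + (-27 - 73/64) = 2 - 1801/64 = -1673/64 ≈ -26.141)
(-1 + r)*(-18/(-11)) = (-1 - 1673/64)*(-18/(-11)) = -(-15633)*(-1)/(32*11) = -1737/64*18/11 = -15633/352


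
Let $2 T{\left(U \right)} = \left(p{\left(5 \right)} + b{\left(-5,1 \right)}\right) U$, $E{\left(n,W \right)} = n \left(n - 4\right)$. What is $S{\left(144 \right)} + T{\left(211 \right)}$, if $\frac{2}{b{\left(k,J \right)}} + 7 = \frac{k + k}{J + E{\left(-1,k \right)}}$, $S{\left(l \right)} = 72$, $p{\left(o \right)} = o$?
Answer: $\frac{7477}{13} \approx 575.15$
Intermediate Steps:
$E{\left(n,W \right)} = n \left(-4 + n\right)$
$b{\left(k,J \right)} = \frac{2}{-7 + \frac{2 k}{5 + J}}$ ($b{\left(k,J \right)} = \frac{2}{-7 + \frac{k + k}{J - \left(-4 - 1\right)}} = \frac{2}{-7 + \frac{2 k}{J - -5}} = \frac{2}{-7 + \frac{2 k}{J + 5}} = \frac{2}{-7 + \frac{2 k}{5 + J}}$)
$T{\left(U \right)} = \frac{31 U}{13}$ ($T{\left(U \right)} = \frac{\left(5 + \frac{2 \left(5 + 1\right)}{-35 - 7 + 2 \left(-5\right)}\right) U}{2} = \frac{\left(5 + 2 \frac{1}{-35 - 7 - 10} \cdot 6\right) U}{2} = \frac{\left(5 + 2 \frac{1}{-52} \cdot 6\right) U}{2} = \frac{\left(5 + 2 \left(- \frac{1}{52}\right) 6\right) U}{2} = \frac{\left(5 - \frac{3}{13}\right) U}{2} = \frac{\frac{62}{13} U}{2} = \frac{31 U}{13}$)
$S{\left(144 \right)} + T{\left(211 \right)} = 72 + \frac{31}{13} \cdot 211 = 72 + \frac{6541}{13} = \frac{7477}{13}$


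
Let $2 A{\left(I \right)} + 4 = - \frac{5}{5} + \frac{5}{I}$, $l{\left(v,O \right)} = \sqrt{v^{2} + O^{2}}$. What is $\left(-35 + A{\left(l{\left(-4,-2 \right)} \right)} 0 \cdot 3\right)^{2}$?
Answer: $1225$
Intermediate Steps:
$l{\left(v,O \right)} = \sqrt{O^{2} + v^{2}}$
$A{\left(I \right)} = - \frac{5}{2} + \frac{5}{2 I}$ ($A{\left(I \right)} = -2 + \frac{- \frac{5}{5} + \frac{5}{I}}{2} = -2 + \frac{\left(-5\right) \frac{1}{5} + \frac{5}{I}}{2} = -2 + \frac{-1 + \frac{5}{I}}{2} = -2 - \left(\frac{1}{2} - \frac{5}{2 I}\right) = - \frac{5}{2} + \frac{5}{2 I}$)
$\left(-35 + A{\left(l{\left(-4,-2 \right)} \right)} 0 \cdot 3\right)^{2} = \left(-35 + \frac{5 \left(1 - \sqrt{\left(-2\right)^{2} + \left(-4\right)^{2}}\right)}{2 \sqrt{\left(-2\right)^{2} + \left(-4\right)^{2}}} \cdot 0 \cdot 3\right)^{2} = \left(-35 + \frac{5 \left(1 - \sqrt{4 + 16}\right)}{2 \sqrt{4 + 16}} \cdot 0 \cdot 3\right)^{2} = \left(-35 + \frac{5 \left(1 - \sqrt{20}\right)}{2 \sqrt{20}} \cdot 0 \cdot 3\right)^{2} = \left(-35 + \frac{5 \left(1 - 2 \sqrt{5}\right)}{2 \cdot 2 \sqrt{5}} \cdot 0 \cdot 3\right)^{2} = \left(-35 + \frac{5 \frac{\sqrt{5}}{10} \left(1 - 2 \sqrt{5}\right)}{2} \cdot 0 \cdot 3\right)^{2} = \left(-35 + \frac{\sqrt{5} \left(1 - 2 \sqrt{5}\right)}{4} \cdot 0 \cdot 3\right)^{2} = \left(-35 + 0 \cdot 3\right)^{2} = \left(-35 + 0\right)^{2} = \left(-35\right)^{2} = 1225$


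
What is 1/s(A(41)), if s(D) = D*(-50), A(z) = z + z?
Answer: -1/4100 ≈ -0.00024390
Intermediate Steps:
A(z) = 2*z
s(D) = -50*D
1/s(A(41)) = 1/(-100*41) = 1/(-50*82) = 1/(-4100) = -1/4100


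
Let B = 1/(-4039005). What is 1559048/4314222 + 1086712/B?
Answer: -9468067534871513636/2157111 ≈ -4.3892e+12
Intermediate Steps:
B = -1/4039005 ≈ -2.4759e-7
1559048/4314222 + 1086712/B = 1559048/4314222 + 1086712/(-1/4039005) = 1559048*(1/4314222) + 1086712*(-4039005) = 779524/2157111 - 4389235201560 = -9468067534871513636/2157111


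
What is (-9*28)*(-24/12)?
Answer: 504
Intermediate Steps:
(-9*28)*(-24/12) = -(-6048)/12 = -252*(-2) = 504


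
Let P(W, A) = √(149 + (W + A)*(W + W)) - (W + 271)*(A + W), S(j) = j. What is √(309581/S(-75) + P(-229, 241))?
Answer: √(-1042143 + 225*I*√5347)/15 ≈ 0.5372 + 68.059*I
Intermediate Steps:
P(W, A) = √(149 + 2*W*(A + W)) - (271 + W)*(A + W) (P(W, A) = √(149 + (A + W)*(2*W)) - (271 + W)*(A + W) = √(149 + 2*W*(A + W)) - (271 + W)*(A + W))
√(309581/S(-75) + P(-229, 241)) = √(309581/(-75) + (√(149 + 2*(-229)² + 2*241*(-229)) - 1*(-229)² - 271*241 - 271*(-229) - 1*241*(-229))) = √(309581*(-1/75) + (√(149 + 2*52441 - 110378) - 1*52441 - 65311 + 62059 + 55189)) = √(-309581/75 + (√(149 + 104882 - 110378) - 52441 - 65311 + 62059 + 55189)) = √(-309581/75 + (√(-5347) - 52441 - 65311 + 62059 + 55189)) = √(-309581/75 + (I*√5347 - 52441 - 65311 + 62059 + 55189)) = √(-309581/75 + (-504 + I*√5347)) = √(-347381/75 + I*√5347)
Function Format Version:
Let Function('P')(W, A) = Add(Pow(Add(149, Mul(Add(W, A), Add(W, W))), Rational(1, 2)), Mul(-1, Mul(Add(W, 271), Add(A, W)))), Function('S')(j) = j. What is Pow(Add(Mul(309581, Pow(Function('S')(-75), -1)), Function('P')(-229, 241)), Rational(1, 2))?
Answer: Mul(Rational(1, 15), Pow(Add(-1042143, Mul(225, I, Pow(5347, Rational(1, 2)))), Rational(1, 2))) ≈ Add(0.53720, Mul(68.059, I))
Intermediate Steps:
Function('P')(W, A) = Add(Pow(Add(149, Mul(2, W, Add(A, W))), Rational(1, 2)), Mul(-1, Add(271, W), Add(A, W))) (Function('P')(W, A) = Add(Pow(Add(149, Mul(Add(A, W), Mul(2, W))), Rational(1, 2)), Mul(-1, Mul(Add(271, W), Add(A, W)))) = Add(Pow(Add(149, Mul(2, W, Add(A, W))), Rational(1, 2)), Mul(-1, Add(271, W), Add(A, W))))
Pow(Add(Mul(309581, Pow(Function('S')(-75), -1)), Function('P')(-229, 241)), Rational(1, 2)) = Pow(Add(Mul(309581, Pow(-75, -1)), Add(Pow(Add(149, Mul(2, Pow(-229, 2)), Mul(2, 241, -229)), Rational(1, 2)), Mul(-1, Pow(-229, 2)), Mul(-271, 241), Mul(-271, -229), Mul(-1, 241, -229))), Rational(1, 2)) = Pow(Add(Mul(309581, Rational(-1, 75)), Add(Pow(Add(149, Mul(2, 52441), -110378), Rational(1, 2)), Mul(-1, 52441), -65311, 62059, 55189)), Rational(1, 2)) = Pow(Add(Rational(-309581, 75), Add(Pow(Add(149, 104882, -110378), Rational(1, 2)), -52441, -65311, 62059, 55189)), Rational(1, 2)) = Pow(Add(Rational(-309581, 75), Add(Pow(-5347, Rational(1, 2)), -52441, -65311, 62059, 55189)), Rational(1, 2)) = Pow(Add(Rational(-309581, 75), Add(Mul(I, Pow(5347, Rational(1, 2))), -52441, -65311, 62059, 55189)), Rational(1, 2)) = Pow(Add(Rational(-309581, 75), Add(-504, Mul(I, Pow(5347, Rational(1, 2))))), Rational(1, 2)) = Pow(Add(Rational(-347381, 75), Mul(I, Pow(5347, Rational(1, 2)))), Rational(1, 2))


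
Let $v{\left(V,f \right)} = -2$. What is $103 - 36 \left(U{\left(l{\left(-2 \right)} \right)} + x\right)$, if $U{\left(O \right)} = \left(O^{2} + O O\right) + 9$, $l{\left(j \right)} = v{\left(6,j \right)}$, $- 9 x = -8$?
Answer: $-541$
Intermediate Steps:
$x = \frac{8}{9}$ ($x = \left(- \frac{1}{9}\right) \left(-8\right) = \frac{8}{9} \approx 0.88889$)
$l{\left(j \right)} = -2$
$U{\left(O \right)} = 9 + 2 O^{2}$ ($U{\left(O \right)} = \left(O^{2} + O^{2}\right) + 9 = 2 O^{2} + 9 = 9 + 2 O^{2}$)
$103 - 36 \left(U{\left(l{\left(-2 \right)} \right)} + x\right) = 103 - 36 \left(\left(9 + 2 \left(-2\right)^{2}\right) + \frac{8}{9}\right) = 103 - 36 \left(\left(9 + 2 \cdot 4\right) + \frac{8}{9}\right) = 103 - 36 \left(\left(9 + 8\right) + \frac{8}{9}\right) = 103 - 36 \left(17 + \frac{8}{9}\right) = 103 - 644 = -541$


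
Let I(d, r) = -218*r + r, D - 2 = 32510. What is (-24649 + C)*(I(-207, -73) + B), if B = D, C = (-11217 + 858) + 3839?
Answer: -1507114657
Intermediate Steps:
D = 32512 (D = 2 + 32510 = 32512)
C = -6520 (C = -10359 + 3839 = -6520)
B = 32512
I(d, r) = -217*r
(-24649 + C)*(I(-207, -73) + B) = (-24649 - 6520)*(-217*(-73) + 32512) = -31169*(15841 + 32512) = -31169*48353 = -1507114657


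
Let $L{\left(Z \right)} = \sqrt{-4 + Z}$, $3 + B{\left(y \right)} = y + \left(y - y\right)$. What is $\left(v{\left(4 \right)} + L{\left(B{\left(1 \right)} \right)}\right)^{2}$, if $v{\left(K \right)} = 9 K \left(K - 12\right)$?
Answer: $\left(-288 + i \sqrt{6}\right)^{2} \approx 82938.0 - 1411.0 i$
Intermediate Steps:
$v{\left(K \right)} = 9 K \left(-12 + K\right)$
$B{\left(y \right)} = -3 + y$ ($B{\left(y \right)} = -3 + \left(y + \left(y - y\right)\right) = -3 + \left(y + 0\right) = -3 + y$)
$\left(v{\left(4 \right)} + L{\left(B{\left(1 \right)} \right)}\right)^{2} = \left(9 \cdot 4 \left(-12 + 4\right) + \sqrt{-4 + \left(-3 + 1\right)}\right)^{2} = \left(9 \cdot 4 \left(-8\right) + \sqrt{-4 - 2}\right)^{2} = \left(-288 + \sqrt{-6}\right)^{2} = \left(-288 + i \sqrt{6}\right)^{2}$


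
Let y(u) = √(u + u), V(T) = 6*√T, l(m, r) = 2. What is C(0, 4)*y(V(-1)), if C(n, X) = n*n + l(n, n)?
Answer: 4*√3*√I ≈ 4.899 + 4.899*I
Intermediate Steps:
C(n, X) = 2 + n² (C(n, X) = n*n + 2 = n² + 2 = 2 + n²)
y(u) = √2*√u (y(u) = √(2*u) = √2*√u)
C(0, 4)*y(V(-1)) = (2 + 0²)*(√2*√(6*√(-1))) = (2 + 0)*(√2*√(6*I)) = 2*(√2*(√6*√I)) = 2*(2*√3*√I) = 4*√3*√I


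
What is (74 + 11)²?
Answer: 7225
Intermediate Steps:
(74 + 11)² = 85² = 7225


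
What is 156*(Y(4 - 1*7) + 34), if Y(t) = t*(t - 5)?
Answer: 9048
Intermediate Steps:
Y(t) = t*(-5 + t)
156*(Y(4 - 1*7) + 34) = 156*((4 - 1*7)*(-5 + (4 - 1*7)) + 34) = 156*((4 - 7)*(-5 + (4 - 7)) + 34) = 156*(-3*(-5 - 3) + 34) = 156*(-3*(-8) + 34) = 156*(24 + 34) = 156*58 = 9048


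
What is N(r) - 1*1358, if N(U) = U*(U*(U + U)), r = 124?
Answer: 3811890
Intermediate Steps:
N(U) = 2*U³ (N(U) = U*(U*(2*U)) = U*(2*U²) = 2*U³)
N(r) - 1*1358 = 2*124³ - 1*1358 = 2*1906624 - 1358 = 3813248 - 1358 = 3811890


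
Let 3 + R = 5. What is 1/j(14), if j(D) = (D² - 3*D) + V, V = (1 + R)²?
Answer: 1/163 ≈ 0.0061350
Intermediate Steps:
R = 2 (R = -3 + 5 = 2)
V = 9 (V = (1 + 2)² = 3² = 9)
j(D) = 9 + D² - 3*D (j(D) = (D² - 3*D) + 9 = 9 + D² - 3*D)
1/j(14) = 1/(9 + 14² - 3*14) = 1/(9 + 196 - 42) = 1/163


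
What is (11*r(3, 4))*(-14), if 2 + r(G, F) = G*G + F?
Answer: -1694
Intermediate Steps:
r(G, F) = -2 + F + G² (r(G, F) = -2 + (G*G + F) = -2 + (G² + F) = -2 + (F + G²) = -2 + F + G²)
(11*r(3, 4))*(-14) = (11*(-2 + 4 + 3²))*(-14) = (11*(-2 + 4 + 9))*(-14) = (11*11)*(-14) = 121*(-14) = -1694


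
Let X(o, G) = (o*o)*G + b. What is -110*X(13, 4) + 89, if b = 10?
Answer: -75371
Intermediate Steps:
X(o, G) = 10 + G*o² (X(o, G) = (o*o)*G + 10 = o²*G + 10 = G*o² + 10 = 10 + G*o²)
-110*X(13, 4) + 89 = -110*(10 + 4*13²) + 89 = -110*(10 + 4*169) + 89 = -110*(10 + 676) + 89 = -110*686 + 89 = -75460 + 89 = -75371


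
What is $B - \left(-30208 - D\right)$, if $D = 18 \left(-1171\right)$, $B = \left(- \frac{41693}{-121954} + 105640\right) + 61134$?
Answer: $\frac{21452238109}{121954} \approx 1.759 \cdot 10^{5}$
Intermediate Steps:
$B = \frac{20338798089}{121954}$ ($B = \left(\left(-41693\right) \left(- \frac{1}{121954}\right) + 105640\right) + 61134 = \left(\frac{41693}{121954} + 105640\right) + 61134 = \frac{12883262253}{121954} + 61134 = \frac{20338798089}{121954} \approx 1.6677 \cdot 10^{5}$)
$D = -21078$
$B - \left(-30208 - D\right) = \frac{20338798089}{121954} - \left(-30208 - -21078\right) = \frac{20338798089}{121954} - \left(-30208 + 21078\right) = \frac{20338798089}{121954} - -9130 = \frac{20338798089}{121954} + 9130 = \frac{21452238109}{121954}$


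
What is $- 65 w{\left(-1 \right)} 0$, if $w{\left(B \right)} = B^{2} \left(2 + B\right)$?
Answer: $0$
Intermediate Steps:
$- 65 w{\left(-1 \right)} 0 = - 65 \left(-1\right)^{2} \left(2 - 1\right) 0 = - 65 \cdot 1 \cdot 1 \cdot 0 = \left(-65\right) 1 \cdot 0 = \left(-65\right) 0 = 0$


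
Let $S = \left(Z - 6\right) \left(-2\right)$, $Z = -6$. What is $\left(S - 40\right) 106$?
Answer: $-1696$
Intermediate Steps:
$S = 24$ ($S = \left(-6 - 6\right) \left(-2\right) = \left(-12\right) \left(-2\right) = 24$)
$\left(S - 40\right) 106 = \left(24 - 40\right) 106 = \left(-16\right) 106 = -1696$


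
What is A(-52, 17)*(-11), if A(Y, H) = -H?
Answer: 187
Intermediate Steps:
A(-52, 17)*(-11) = -1*17*(-11) = -17*(-11) = 187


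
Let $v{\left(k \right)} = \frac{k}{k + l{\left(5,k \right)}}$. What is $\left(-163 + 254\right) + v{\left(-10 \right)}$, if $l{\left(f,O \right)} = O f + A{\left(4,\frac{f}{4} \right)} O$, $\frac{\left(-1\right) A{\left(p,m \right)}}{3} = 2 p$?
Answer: $\frac{1637}{18} \approx 90.944$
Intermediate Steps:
$A{\left(p,m \right)} = - 6 p$ ($A{\left(p,m \right)} = - 3 \cdot 2 p = - 6 p$)
$l{\left(f,O \right)} = - 24 O + O f$ ($l{\left(f,O \right)} = O f + \left(-6\right) 4 O = O f - 24 O = - 24 O + O f$)
$v{\left(k \right)} = - \frac{1}{18}$ ($v{\left(k \right)} = \frac{k}{k + k \left(-24 + 5\right)} = \frac{k}{k + k \left(-19\right)} = \frac{k}{k - 19 k} = \frac{k}{\left(-18\right) k} = - \frac{1}{18 k} k = - \frac{1}{18}$)
$\left(-163 + 254\right) + v{\left(-10 \right)} = \left(-163 + 254\right) - \frac{1}{18} = 91 - \frac{1}{18} = \frac{1637}{18}$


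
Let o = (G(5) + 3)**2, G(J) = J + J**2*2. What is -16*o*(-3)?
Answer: 161472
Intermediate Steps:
G(J) = J + 2*J**2
o = 3364 (o = (5*(1 + 2*5) + 3)**2 = (5*(1 + 10) + 3)**2 = (5*11 + 3)**2 = (55 + 3)**2 = 58**2 = 3364)
-16*o*(-3) = -16*3364*(-3) = -53824*(-3) = 161472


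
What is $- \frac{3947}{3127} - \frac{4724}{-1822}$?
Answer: $\frac{3790257}{2848697} \approx 1.3305$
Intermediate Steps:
$- \frac{3947}{3127} - \frac{4724}{-1822} = \left(-3947\right) \frac{1}{3127} - - \frac{2362}{911} = - \frac{3947}{3127} + \frac{2362}{911} = \frac{3790257}{2848697}$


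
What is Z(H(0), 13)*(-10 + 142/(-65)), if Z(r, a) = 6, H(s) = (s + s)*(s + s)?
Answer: -4752/65 ≈ -73.108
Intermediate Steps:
H(s) = 4*s² (H(s) = (2*s)*(2*s) = 4*s²)
Z(H(0), 13)*(-10 + 142/(-65)) = 6*(-10 + 142/(-65)) = 6*(-10 + 142*(-1/65)) = 6*(-10 - 142/65) = 6*(-792/65) = -4752/65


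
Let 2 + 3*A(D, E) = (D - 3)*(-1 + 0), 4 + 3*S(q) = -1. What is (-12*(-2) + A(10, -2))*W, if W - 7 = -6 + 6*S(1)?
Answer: -189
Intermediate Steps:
S(q) = -5/3 (S(q) = -4/3 + (⅓)*(-1) = -4/3 - ⅓ = -5/3)
A(D, E) = ⅓ - D/3 (A(D, E) = -⅔ + ((D - 3)*(-1 + 0))/3 = -⅔ + ((-3 + D)*(-1))/3 = -⅔ + (3 - D)/3 = -⅔ + (1 - D/3) = ⅓ - D/3)
W = -9 (W = 7 + (-6 + 6*(-5/3)) = 7 + (-6 - 10) = 7 - 16 = -9)
(-12*(-2) + A(10, -2))*W = (-12*(-2) + (⅓ - ⅓*10))*(-9) = (24 + (⅓ - 10/3))*(-9) = (24 - 3)*(-9) = 21*(-9) = -189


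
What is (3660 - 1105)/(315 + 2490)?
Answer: 511/561 ≈ 0.91087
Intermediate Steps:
(3660 - 1105)/(315 + 2490) = 2555/2805 = 2555*(1/2805) = 511/561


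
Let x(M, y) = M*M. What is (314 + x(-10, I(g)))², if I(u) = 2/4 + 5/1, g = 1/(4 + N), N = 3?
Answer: 171396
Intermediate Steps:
g = ⅐ (g = 1/(4 + 3) = 1/7 = ⅐ ≈ 0.14286)
I(u) = 11/2 (I(u) = 2*(¼) + 5*1 = ½ + 5 = 11/2)
x(M, y) = M²
(314 + x(-10, I(g)))² = (314 + (-10)²)² = (314 + 100)² = 414² = 171396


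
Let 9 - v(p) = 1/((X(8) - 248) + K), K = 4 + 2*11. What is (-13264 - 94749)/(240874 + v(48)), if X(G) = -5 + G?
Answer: -23654847/52753378 ≈ -0.44840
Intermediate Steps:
K = 26 (K = 4 + 22 = 26)
v(p) = 1972/219 (v(p) = 9 - 1/(((-5 + 8) - 248) + 26) = 9 - 1/((3 - 248) + 26) = 9 - 1/(-245 + 26) = 9 - 1/(-219) = 9 - 1*(-1/219) = 9 + 1/219 = 1972/219)
(-13264 - 94749)/(240874 + v(48)) = (-13264 - 94749)/(240874 + 1972/219) = -108013/52753378/219 = -108013*219/52753378 = -23654847/52753378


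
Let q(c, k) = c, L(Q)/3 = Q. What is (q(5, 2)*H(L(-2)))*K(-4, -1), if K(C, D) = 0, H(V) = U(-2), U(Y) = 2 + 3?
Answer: 0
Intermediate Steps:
L(Q) = 3*Q
U(Y) = 5
H(V) = 5
(q(5, 2)*H(L(-2)))*K(-4, -1) = (5*5)*0 = 25*0 = 0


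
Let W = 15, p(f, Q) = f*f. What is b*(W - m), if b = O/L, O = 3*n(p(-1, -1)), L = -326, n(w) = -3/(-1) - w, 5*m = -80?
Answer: -93/163 ≈ -0.57055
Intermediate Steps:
m = -16 (m = (⅕)*(-80) = -16)
p(f, Q) = f²
n(w) = 3 - w (n(w) = -3*(-1) - w = 3 - w)
O = 6 (O = 3*(3 - 1*(-1)²) = 3*(3 - 1*1) = 3*(3 - 1) = 3*2 = 6)
b = -3/163 (b = 6/(-326) = 6*(-1/326) = -3/163 ≈ -0.018405)
b*(W - m) = -3*(15 - 1*(-16))/163 = -3*(15 + 16)/163 = -3/163*31 = -93/163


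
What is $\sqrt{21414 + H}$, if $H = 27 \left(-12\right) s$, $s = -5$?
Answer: $\sqrt{23034} \approx 151.77$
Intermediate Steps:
$H = 1620$ ($H = 27 \left(-12\right) \left(-5\right) = \left(-324\right) \left(-5\right) = 1620$)
$\sqrt{21414 + H} = \sqrt{21414 + 1620} = \sqrt{23034}$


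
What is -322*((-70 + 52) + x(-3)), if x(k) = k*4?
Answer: 9660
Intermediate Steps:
x(k) = 4*k
-322*((-70 + 52) + x(-3)) = -322*((-70 + 52) + 4*(-3)) = -322*(-18 - 12) = -322*(-30) = 9660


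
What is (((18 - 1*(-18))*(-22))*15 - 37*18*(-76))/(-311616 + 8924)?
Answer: -9684/75673 ≈ -0.12797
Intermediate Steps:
(((18 - 1*(-18))*(-22))*15 - 37*18*(-76))/(-311616 + 8924) = (((18 + 18)*(-22))*15 - 666*(-76))/(-302692) = ((36*(-22))*15 + 50616)*(-1/302692) = (-792*15 + 50616)*(-1/302692) = (-11880 + 50616)*(-1/302692) = 38736*(-1/302692) = -9684/75673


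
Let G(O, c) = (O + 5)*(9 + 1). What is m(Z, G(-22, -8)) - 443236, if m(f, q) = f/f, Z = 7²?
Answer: -443235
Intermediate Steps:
Z = 49
G(O, c) = 50 + 10*O (G(O, c) = (5 + O)*10 = 50 + 10*O)
m(f, q) = 1
m(Z, G(-22, -8)) - 443236 = 1 - 443236 = -443235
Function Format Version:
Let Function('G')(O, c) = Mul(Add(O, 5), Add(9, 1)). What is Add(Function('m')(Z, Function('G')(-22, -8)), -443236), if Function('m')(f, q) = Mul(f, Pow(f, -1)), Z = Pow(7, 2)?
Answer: -443235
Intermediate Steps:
Z = 49
Function('G')(O, c) = Add(50, Mul(10, O)) (Function('G')(O, c) = Mul(Add(5, O), 10) = Add(50, Mul(10, O)))
Function('m')(f, q) = 1
Add(Function('m')(Z, Function('G')(-22, -8)), -443236) = Add(1, -443236) = -443235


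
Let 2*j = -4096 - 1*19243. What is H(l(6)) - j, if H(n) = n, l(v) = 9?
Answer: 23357/2 ≈ 11679.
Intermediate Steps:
j = -23339/2 (j = (-4096 - 1*19243)/2 = (-4096 - 19243)/2 = (½)*(-23339) = -23339/2 ≈ -11670.)
H(l(6)) - j = 9 - 1*(-23339/2) = 9 + 23339/2 = 23357/2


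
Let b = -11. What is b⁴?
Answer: 14641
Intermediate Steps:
b⁴ = (-11)⁴ = 14641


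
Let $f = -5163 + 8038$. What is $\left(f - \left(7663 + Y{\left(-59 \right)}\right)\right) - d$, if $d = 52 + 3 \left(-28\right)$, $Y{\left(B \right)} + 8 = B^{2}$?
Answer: $-8229$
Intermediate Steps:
$Y{\left(B \right)} = -8 + B^{2}$
$d = -32$ ($d = 52 - 84 = -32$)
$f = 2875$
$\left(f - \left(7663 + Y{\left(-59 \right)}\right)\right) - d = \left(2875 - \left(7663 - \left(8 - \left(-59\right)^{2}\right)\right)\right) - -32 = \left(2875 - \left(7663 + \left(-8 + 3481\right)\right)\right) + 32 = \left(2875 - \left(7663 + 3473\right)\right) + 32 = \left(2875 - 11136\right) + 32 = -8261 + 32 = -8229$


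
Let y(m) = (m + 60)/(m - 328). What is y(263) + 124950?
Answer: 8121427/65 ≈ 1.2495e+5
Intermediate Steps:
y(m) = (60 + m)/(-328 + m)
y(263) + 124950 = (60 + 263)/(-328 + 263) + 124950 = 323/(-65) + 124950 = -1/65*323 + 124950 = -323/65 + 124950 = 8121427/65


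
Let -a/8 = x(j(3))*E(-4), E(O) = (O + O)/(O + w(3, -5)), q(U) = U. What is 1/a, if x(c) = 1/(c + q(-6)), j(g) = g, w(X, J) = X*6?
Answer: -21/32 ≈ -0.65625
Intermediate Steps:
w(X, J) = 6*X
E(O) = 2*O/(18 + O) (E(O) = (O + O)/(O + 6*3) = (2*O)/(O + 18) = (2*O)/(18 + O) = 2*O/(18 + O))
x(c) = 1/(-6 + c) (x(c) = 1/(c - 6) = 1/(-6 + c))
a = -32/21 (a = -8*2*(-4)/(18 - 4)/(-6 + 3) = -8*2*(-4)/14/(-3) = -(-8)*2*(-4)*(1/14)/3 = -(-8)*(-4)/(3*7) = -8*4/21 = -32/21 ≈ -1.5238)
1/a = 1/(-32/21) = -21/32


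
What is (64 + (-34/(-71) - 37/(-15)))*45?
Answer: 213891/71 ≈ 3012.6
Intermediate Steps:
(64 + (-34/(-71) - 37/(-15)))*45 = (64 + (-34*(-1/71) - 37*(-1/15)))*45 = (64 + (34/71 + 37/15))*45 = (64 + 3137/1065)*45 = (71297/1065)*45 = 213891/71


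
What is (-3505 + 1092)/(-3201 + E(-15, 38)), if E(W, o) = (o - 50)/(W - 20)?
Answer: 84455/112023 ≈ 0.75391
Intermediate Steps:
E(W, o) = (-50 + o)/(-20 + W)
(-3505 + 1092)/(-3201 + E(-15, 38)) = (-3505 + 1092)/(-3201 + (-50 + 38)/(-20 - 15)) = -2413/(-3201 - 12/(-35)) = -2413/(-3201 - 1/35*(-12)) = -2413/(-3201 + 12/35) = -2413/(-112023/35) = -2413*(-35/112023) = 84455/112023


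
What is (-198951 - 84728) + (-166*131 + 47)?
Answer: -305378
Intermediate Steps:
(-198951 - 84728) + (-166*131 + 47) = -283679 + (-21746 + 47) = -283679 - 21699 = -305378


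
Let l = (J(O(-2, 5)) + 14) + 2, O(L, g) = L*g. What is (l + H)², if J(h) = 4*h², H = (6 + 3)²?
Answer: 247009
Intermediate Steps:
H = 81 (H = 9² = 81)
l = 416 (l = (4*(-2*5)² + 14) + 2 = (4*(-10)² + 14) + 2 = (4*100 + 14) + 2 = (400 + 14) + 2 = 414 + 2 = 416)
(l + H)² = (416 + 81)² = 497² = 247009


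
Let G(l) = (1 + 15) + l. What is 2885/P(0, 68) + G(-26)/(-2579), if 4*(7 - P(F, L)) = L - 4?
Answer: -7440325/23211 ≈ -320.55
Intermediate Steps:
P(F, L) = 8 - L/4 (P(F, L) = 7 - (L - 4)/4 = 7 - (-4 + L)/4 = 7 + (1 - L/4) = 8 - L/4)
G(l) = 16 + l
2885/P(0, 68) + G(-26)/(-2579) = 2885/(8 - ¼*68) + (16 - 26)/(-2579) = 2885/(8 - 17) - 10*(-1/2579) = 2885/(-9) + 10/2579 = 2885*(-⅑) + 10/2579 = -2885/9 + 10/2579 = -7440325/23211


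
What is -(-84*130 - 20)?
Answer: 10940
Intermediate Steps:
-(-84*130 - 20) = -(-10920 - 20) = -1*(-10940) = 10940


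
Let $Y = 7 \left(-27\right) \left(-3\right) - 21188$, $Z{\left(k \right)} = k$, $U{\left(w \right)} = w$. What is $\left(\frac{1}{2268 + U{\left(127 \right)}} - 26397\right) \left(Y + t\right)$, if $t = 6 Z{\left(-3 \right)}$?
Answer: $\frac{1304814380146}{2395} \approx 5.4481 \cdot 10^{8}$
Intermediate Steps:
$Y = -20621$ ($Y = \left(-189\right) \left(-3\right) - 21188 = 567 - 21188 = -20621$)
$t = -18$ ($t = 6 \left(-3\right) = -18$)
$\left(\frac{1}{2268 + U{\left(127 \right)}} - 26397\right) \left(Y + t\right) = \left(\frac{1}{2268 + 127} - 26397\right) \left(-20621 - 18\right) = \left(\frac{1}{2395} - 26397\right) \left(-20639\right) = \left(- \frac{63220814}{2395}\right) \left(-20639\right) = \frac{1304814380146}{2395}$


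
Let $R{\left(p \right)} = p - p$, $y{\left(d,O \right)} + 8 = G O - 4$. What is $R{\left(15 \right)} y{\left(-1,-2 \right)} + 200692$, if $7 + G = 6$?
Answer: $200692$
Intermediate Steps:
$G = -1$ ($G = -7 + 6 = -1$)
$y{\left(d,O \right)} = -12 - O$ ($y{\left(d,O \right)} = -8 - \left(4 + O\right) = -12 - O$)
$R{\left(p \right)} = 0$
$R{\left(15 \right)} y{\left(-1,-2 \right)} + 200692 = 0 \left(-12 - -2\right) + 200692 = 0 \left(-12 + 2\right) + 200692 = 0 \left(-10\right) + 200692 = 0 + 200692 = 200692$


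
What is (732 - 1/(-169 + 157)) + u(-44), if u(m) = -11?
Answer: 8653/12 ≈ 721.08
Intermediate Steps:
(732 - 1/(-169 + 157)) + u(-44) = (732 - 1/(-169 + 157)) - 11 = (732 - 1/(-12)) - 11 = (732 - 1/12*(-1)) - 11 = (732 + 1/12) - 11 = 8785/12 - 11 = 8653/12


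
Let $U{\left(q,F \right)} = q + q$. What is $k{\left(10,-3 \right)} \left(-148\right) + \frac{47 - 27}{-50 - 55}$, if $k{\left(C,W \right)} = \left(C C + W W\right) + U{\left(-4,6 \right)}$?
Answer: $- \frac{313912}{21} \approx -14948.0$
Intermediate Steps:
$U{\left(q,F \right)} = 2 q$
$k{\left(C,W \right)} = -8 + C^{2} + W^{2}$ ($k{\left(C,W \right)} = \left(C C + W W\right) + 2 \left(-4\right) = \left(C^{2} + W^{2}\right) - 8 = -8 + C^{2} + W^{2}$)
$k{\left(10,-3 \right)} \left(-148\right) + \frac{47 - 27}{-50 - 55} = \left(-8 + 10^{2} + \left(-3\right)^{2}\right) \left(-148\right) + \frac{47 - 27}{-50 - 55} = \left(-8 + 100 + 9\right) \left(-148\right) + \frac{20}{-105} = 101 \left(-148\right) + 20 \left(- \frac{1}{105}\right) = -14948 - \frac{4}{21} = - \frac{313912}{21}$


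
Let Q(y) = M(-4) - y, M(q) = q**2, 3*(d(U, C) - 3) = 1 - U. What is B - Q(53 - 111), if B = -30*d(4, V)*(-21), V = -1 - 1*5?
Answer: 1186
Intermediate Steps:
V = -6 (V = -1 - 5 = -6)
d(U, C) = 10/3 - U/3 (d(U, C) = 3 + (1 - U)/3 = 3 + (1/3 - U/3) = 10/3 - U/3)
B = 1260 (B = -30*(10/3 - 1/3*4)*(-21) = -30*(10/3 - 4/3)*(-21) = -30*2*(-21) = -60*(-21) = 1260)
Q(y) = 16 - y (Q(y) = (-4)**2 - y = 16 - y)
B - Q(53 - 111) = 1260 - (16 - (53 - 111)) = 1260 - (16 - 1*(-58)) = 1260 - (16 + 58) = 1260 - 1*74 = 1260 - 74 = 1186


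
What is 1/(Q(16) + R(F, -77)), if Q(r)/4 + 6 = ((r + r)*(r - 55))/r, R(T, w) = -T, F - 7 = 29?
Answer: -1/372 ≈ -0.0026882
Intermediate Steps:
F = 36 (F = 7 + 29 = 36)
Q(r) = -464 + 8*r (Q(r) = -24 + 4*(((r + r)*(r - 55))/r) = -24 + 4*(((2*r)*(-55 + r))/r) = -24 + 4*((2*r*(-55 + r))/r) = -24 + 4*(-110 + 2*r) = -24 + (-440 + 8*r) = -464 + 8*r)
1/(Q(16) + R(F, -77)) = 1/((-464 + 8*16) - 1*36) = 1/((-464 + 128) - 36) = 1/(-336 - 36) = 1/(-372) = -1/372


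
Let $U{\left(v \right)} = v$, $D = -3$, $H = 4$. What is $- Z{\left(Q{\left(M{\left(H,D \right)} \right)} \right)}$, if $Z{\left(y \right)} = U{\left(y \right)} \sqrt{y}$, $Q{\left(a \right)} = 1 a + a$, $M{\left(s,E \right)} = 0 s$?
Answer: $0$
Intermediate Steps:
$M{\left(s,E \right)} = 0$
$Q{\left(a \right)} = 2 a$ ($Q{\left(a \right)} = a + a = 2 a$)
$Z{\left(y \right)} = y^{\frac{3}{2}}$ ($Z{\left(y \right)} = y \sqrt{y} = y^{\frac{3}{2}}$)
$- Z{\left(Q{\left(M{\left(H,D \right)} \right)} \right)} = - \left(2 \cdot 0\right)^{\frac{3}{2}} = - 0^{\frac{3}{2}} = \left(-1\right) 0 = 0$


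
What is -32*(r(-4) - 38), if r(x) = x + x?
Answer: 1472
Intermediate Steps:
r(x) = 2*x
-32*(r(-4) - 38) = -32*(2*(-4) - 38) = -32*(-8 - 38) = -32*(-46) = 1472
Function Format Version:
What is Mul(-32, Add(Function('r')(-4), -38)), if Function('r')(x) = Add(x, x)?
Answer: 1472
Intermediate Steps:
Function('r')(x) = Mul(2, x)
Mul(-32, Add(Function('r')(-4), -38)) = Mul(-32, Add(Mul(2, -4), -38)) = Mul(-32, Add(-8, -38)) = Mul(-32, -46) = 1472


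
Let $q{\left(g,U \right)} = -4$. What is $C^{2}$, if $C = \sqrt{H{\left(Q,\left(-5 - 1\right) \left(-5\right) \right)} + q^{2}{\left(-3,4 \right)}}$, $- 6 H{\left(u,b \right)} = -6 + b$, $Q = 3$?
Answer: $12$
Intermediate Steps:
$H{\left(u,b \right)} = 1 - \frac{b}{6}$ ($H{\left(u,b \right)} = - \frac{-6 + b}{6} = 1 - \frac{b}{6}$)
$C = 2 \sqrt{3}$ ($C = \sqrt{\left(1 - \frac{\left(-5 - 1\right) \left(-5\right)}{6}\right) + \left(-4\right)^{2}} = \sqrt{\left(1 - \frac{\left(-6\right) \left(-5\right)}{6}\right) + 16} = \sqrt{\left(1 - 5\right) + 16} = \sqrt{-4 + 16} = \sqrt{12} = 2 \sqrt{3} \approx 3.4641$)
$C^{2} = \left(2 \sqrt{3}\right)^{2} = 12$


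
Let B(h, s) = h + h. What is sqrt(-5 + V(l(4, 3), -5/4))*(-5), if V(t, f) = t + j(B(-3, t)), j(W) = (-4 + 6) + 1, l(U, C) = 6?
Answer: -10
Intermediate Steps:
B(h, s) = 2*h
j(W) = 3 (j(W) = 2 + 1 = 3)
V(t, f) = 3 + t (V(t, f) = t + 3 = 3 + t)
sqrt(-5 + V(l(4, 3), -5/4))*(-5) = sqrt(-5 + (3 + 6))*(-5) = sqrt(-5 + 9)*(-5) = sqrt(4)*(-5) = 2*(-5) = -10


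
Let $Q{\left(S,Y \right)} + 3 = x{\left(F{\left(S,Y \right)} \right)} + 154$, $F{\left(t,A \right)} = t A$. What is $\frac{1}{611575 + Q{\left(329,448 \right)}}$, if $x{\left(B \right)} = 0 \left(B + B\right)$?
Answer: $\frac{1}{611726} \approx 1.6347 \cdot 10^{-6}$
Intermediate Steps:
$F{\left(t,A \right)} = A t$
$x{\left(B \right)} = 0$ ($x{\left(B \right)} = 0 \cdot 2 B = 0$)
$Q{\left(S,Y \right)} = 151$ ($Q{\left(S,Y \right)} = -3 + \left(0 + 154\right) = -3 + 154 = 151$)
$\frac{1}{611575 + Q{\left(329,448 \right)}} = \frac{1}{611575 + 151} = \frac{1}{611726}$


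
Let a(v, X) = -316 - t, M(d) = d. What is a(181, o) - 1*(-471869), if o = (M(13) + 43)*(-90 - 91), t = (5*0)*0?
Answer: 471553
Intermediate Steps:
t = 0 (t = 0*0 = 0)
o = -10136 (o = (13 + 43)*(-90 - 91) = 56*(-181) = -10136)
a(v, X) = -316 (a(v, X) = -316 - 1*0 = -316 + 0 = -316)
a(181, o) - 1*(-471869) = -316 - 1*(-471869) = -316 + 471869 = 471553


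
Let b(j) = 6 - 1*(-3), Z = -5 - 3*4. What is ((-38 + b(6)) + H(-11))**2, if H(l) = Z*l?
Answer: 24964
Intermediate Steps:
Z = -17 (Z = -5 - 12 = -17)
b(j) = 9 (b(j) = 6 + 3 = 9)
H(l) = -17*l
((-38 + b(6)) + H(-11))**2 = ((-38 + 9) - 17*(-11))**2 = (-29 + 187)**2 = 158**2 = 24964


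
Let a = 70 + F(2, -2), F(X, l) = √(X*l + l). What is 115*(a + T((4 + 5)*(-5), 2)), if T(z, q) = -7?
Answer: 7245 + 115*I*√6 ≈ 7245.0 + 281.69*I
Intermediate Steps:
F(X, l) = √(l + X*l)
a = 70 + I*√6 (a = 70 + √(-2*(1 + 2)) = 70 + √(-2*3) = 70 + √(-6) = 70 + I*√6 ≈ 70.0 + 2.4495*I)
115*(a + T((4 + 5)*(-5), 2)) = 115*((70 + I*√6) - 7) = 115*(63 + I*√6) = 7245 + 115*I*√6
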